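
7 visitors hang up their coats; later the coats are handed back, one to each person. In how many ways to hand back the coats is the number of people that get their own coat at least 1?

3186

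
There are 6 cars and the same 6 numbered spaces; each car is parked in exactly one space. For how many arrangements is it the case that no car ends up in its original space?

265

Recurrence: !6 = 6·!5 + (-1)^6.
!6 = 6·44 + 1 = 265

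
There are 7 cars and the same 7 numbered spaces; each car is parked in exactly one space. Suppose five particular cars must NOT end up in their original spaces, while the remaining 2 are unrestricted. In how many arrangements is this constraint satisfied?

2428

Inclusion-exclusion on the 5 forbidden self-matches:
Σ_{j=0}^{5} (-1)^j C(5,j)(7-j)!
= C(5,0)·7! - C(5,1)·6! + C(5,2)·5! - C(5,3)·4! + C(5,4)·3! - C(5,5)·2!
= 5040 - 3600 + 1200 - 240 + 30 - 2
= 2428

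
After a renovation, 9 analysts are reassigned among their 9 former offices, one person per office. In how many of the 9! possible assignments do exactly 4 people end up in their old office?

Pick the 4 fixed positions: C(9,4) = 126 ways.
The other 5 form a derangement: !5 = 44.
Total: 126 × 44 = 5544.

5544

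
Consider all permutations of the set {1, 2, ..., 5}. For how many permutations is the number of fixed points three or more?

11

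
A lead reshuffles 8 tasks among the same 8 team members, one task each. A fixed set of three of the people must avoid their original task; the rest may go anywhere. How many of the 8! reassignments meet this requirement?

27240

Inclusion-exclusion on the 3 forbidden self-matches:
Σ_{j=0}^{3} (-1)^j C(3,j)(8-j)!
= C(3,0)·8! - C(3,1)·7! + C(3,2)·6! - C(3,3)·5!
= 40320 - 15120 + 2160 - 120
= 27240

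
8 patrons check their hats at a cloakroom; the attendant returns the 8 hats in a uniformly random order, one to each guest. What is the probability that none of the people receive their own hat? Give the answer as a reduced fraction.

2119/5760

Favorable outcomes: !8 = 14833.
Total outcomes: 8! = 40320.
Probability = 14833/40320 = 2119/5760.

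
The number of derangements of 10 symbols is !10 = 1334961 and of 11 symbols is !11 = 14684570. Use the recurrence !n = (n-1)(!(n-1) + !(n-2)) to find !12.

176214841

!12 = (12-1)·(!11 + !10) = 11·(14684570 + 1334961) = 11·16019531 = 176214841.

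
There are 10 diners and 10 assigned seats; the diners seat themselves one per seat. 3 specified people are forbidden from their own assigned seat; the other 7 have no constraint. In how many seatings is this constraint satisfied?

Inclusion-exclusion on the 3 forbidden self-matches:
Σ_{j=0}^{3} (-1)^j C(3,j)(10-j)!
= C(3,0)·10! - C(3,1)·9! + C(3,2)·8! - C(3,3)·7!
= 3628800 - 1088640 + 120960 - 5040
= 2656080

2656080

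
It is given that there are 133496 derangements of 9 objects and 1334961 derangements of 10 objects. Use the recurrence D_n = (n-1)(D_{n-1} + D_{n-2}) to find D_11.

14684570

D_11 = (11-1)·(D_10 + D_9) = 10·(1334961 + 133496) = 10·1468457 = 14684570.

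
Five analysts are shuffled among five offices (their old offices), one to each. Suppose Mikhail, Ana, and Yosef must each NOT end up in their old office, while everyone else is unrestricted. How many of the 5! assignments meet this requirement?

Let A_j be the event that the j-th constrained one is fixed. By inclusion-exclusion over the 3 events:
Σ_{j=0}^{3} (-1)^j C(3,j)(5-j)!
= C(3,0)·5! - C(3,1)·4! + C(3,2)·3! - C(3,3)·2!
= 120 - 72 + 18 - 2
= 64

64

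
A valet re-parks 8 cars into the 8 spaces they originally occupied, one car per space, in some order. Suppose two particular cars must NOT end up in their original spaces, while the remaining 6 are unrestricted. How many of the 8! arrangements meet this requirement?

30960

Let A_j be the event that the j-th constrained one is fixed. By inclusion-exclusion over the 2 events:
Σ_{j=0}^{2} (-1)^j C(2,j)(8-j)!
= C(2,0)·8! - C(2,1)·7! + C(2,2)·6!
= 40320 - 10080 + 720
= 30960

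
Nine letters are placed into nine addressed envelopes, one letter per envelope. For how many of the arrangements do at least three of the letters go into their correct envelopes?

29143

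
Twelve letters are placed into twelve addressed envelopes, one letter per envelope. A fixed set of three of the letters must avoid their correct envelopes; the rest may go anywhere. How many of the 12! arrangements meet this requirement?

369774720

Let A_j be the event that the j-th constrained one is fixed. By inclusion-exclusion over the 3 events:
Σ_{j=0}^{3} (-1)^j C(3,j)(12-j)!
= C(3,0)·12! - C(3,1)·11! + C(3,2)·10! - C(3,3)·9!
= 479001600 - 119750400 + 10886400 - 362880
= 369774720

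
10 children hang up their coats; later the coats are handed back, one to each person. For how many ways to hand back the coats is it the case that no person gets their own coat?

1334961

The number of derangements of 10 is !10 = Σ_{k=0}^{10} (-1)^k·10!/k!
= 10! - 10!/1! + 10!/2! - 10!/3! + 10!/4! - 10!/5! + 10!/6! - 10!/7! + 10!/8! - 10!/9! + 10!/10!
= 3628800 - 3628800 + 1814400 - 604800 + 151200 - 30240 + 5040 - 720 + 90 - 10 + 1
= 1334961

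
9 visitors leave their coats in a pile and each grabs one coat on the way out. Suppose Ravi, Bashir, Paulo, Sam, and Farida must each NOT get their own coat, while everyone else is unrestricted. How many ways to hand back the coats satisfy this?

Inclusion-exclusion on the 5 forbidden self-matches:
Σ_{j=0}^{5} (-1)^j C(5,j)(9-j)!
= C(5,0)·9! - C(5,1)·8! + C(5,2)·7! - C(5,3)·6! + C(5,4)·5! - C(5,5)·4!
= 362880 - 201600 + 50400 - 7200 + 600 - 24
= 205056

205056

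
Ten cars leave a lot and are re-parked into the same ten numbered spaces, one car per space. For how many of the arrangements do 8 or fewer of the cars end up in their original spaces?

3628799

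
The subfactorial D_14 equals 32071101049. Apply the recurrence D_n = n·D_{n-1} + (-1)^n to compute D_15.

D_15 = 15·32071101049 - 1 = 481066515734.

481066515734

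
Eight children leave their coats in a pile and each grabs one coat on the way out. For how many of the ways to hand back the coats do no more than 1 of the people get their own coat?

29665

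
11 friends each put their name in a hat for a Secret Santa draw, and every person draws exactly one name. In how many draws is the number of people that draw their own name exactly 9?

55

Pick the 9 fixed positions: C(11,9) = 55 ways.
The remaining 2 must be deranged: !2 = 1.
Total: 55 × 1 = 55.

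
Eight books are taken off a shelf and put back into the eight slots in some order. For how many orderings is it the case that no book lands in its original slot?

!8 is the nearest integer to 8!/e.
8! = 40320, and 40320/e ≈ 14832.90, so !8 = 14833.

14833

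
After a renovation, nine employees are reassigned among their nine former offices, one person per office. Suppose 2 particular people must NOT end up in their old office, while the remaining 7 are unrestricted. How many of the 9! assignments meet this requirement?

287280

Let A_j be the event that the j-th constrained one is fixed. By inclusion-exclusion over the 2 events:
Σ_{j=0}^{2} (-1)^j C(2,j)(9-j)!
= C(2,0)·9! - C(2,1)·8! + C(2,2)·7!
= 362880 - 80640 + 5040
= 287280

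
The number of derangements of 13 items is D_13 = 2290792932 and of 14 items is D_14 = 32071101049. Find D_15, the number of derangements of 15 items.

481066515734

D_15 = (15-1)·(D_14 + D_13) = 14·(32071101049 + 2290792932) = 14·34361893981 = 481066515734.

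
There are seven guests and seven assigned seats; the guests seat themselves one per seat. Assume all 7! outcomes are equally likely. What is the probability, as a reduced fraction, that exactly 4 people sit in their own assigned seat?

Favorable outcomes: C(7,4)·!3 = 35·2 = 70.
Total outcomes: 7! = 5040.
Probability = 70/5040 = 1/72.

1/72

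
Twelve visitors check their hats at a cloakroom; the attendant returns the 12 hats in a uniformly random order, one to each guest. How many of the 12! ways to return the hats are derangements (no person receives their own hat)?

176214841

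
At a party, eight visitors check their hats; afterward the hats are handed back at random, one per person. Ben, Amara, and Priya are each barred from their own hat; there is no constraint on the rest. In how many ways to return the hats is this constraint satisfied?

Let A_j be the event that the j-th constrained one is fixed. By inclusion-exclusion over the 3 events:
Σ_{j=0}^{3} (-1)^j C(3,j)(8-j)!
= C(3,0)·8! - C(3,1)·7! + C(3,2)·6! - C(3,3)·5!
= 40320 - 15120 + 2160 - 120
= 27240

27240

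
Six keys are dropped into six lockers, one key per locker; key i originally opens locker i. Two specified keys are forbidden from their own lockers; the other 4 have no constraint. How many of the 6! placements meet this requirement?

Inclusion-exclusion on the 2 forbidden self-matches:
Σ_{j=0}^{2} (-1)^j C(2,j)(6-j)!
= C(2,0)·6! - C(2,1)·5! + C(2,2)·4!
= 720 - 240 + 24
= 504

504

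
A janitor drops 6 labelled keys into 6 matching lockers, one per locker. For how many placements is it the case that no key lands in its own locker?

265

!6 = 6! · Σ_{k=0}^{6} (-1)^k/k!
= 6! - 6!/1! + 6!/2! - 6!/3! + 6!/4! - 6!/5! + 6!/6!
= 720 - 720 + 360 - 120 + 30 - 6 + 1
= 265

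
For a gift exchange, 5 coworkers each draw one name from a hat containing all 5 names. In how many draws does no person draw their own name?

44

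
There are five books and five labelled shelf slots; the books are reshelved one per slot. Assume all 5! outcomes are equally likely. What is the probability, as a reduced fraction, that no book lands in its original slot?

11/30

Favorable outcomes: !5 = 44.
Total outcomes: 5! = 120.
Probability = 44/120 = 11/30.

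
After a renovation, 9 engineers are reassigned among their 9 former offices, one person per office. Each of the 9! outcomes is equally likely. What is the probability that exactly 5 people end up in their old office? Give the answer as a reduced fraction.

Favorable outcomes: C(9,5)·!4 = 126·9 = 1134.
Total outcomes: 9! = 362880.
Probability = 1134/362880 = 1/320.

1/320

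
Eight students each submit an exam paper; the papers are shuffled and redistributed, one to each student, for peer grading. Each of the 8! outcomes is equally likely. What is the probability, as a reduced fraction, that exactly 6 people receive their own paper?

1/1440

Favorable outcomes: C(8,6)·!2 = 28·1 = 28.
Total outcomes: 8! = 40320.
Probability = 28/40320 = 1/1440.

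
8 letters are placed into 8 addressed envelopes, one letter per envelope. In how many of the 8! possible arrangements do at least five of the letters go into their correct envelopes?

Sum C(8,i)·!(8-i) for i = 5..8:
  i=5: C(8,5)·!3 = 56·2 = 112
  i=6: C(8,6)·!2 = 28·1 = 28
  i=7: C(8,7)·!1 = 8·0 = 0
  i=8: C(8,8)·!0 = 1·1 = 1
Total = 141.

141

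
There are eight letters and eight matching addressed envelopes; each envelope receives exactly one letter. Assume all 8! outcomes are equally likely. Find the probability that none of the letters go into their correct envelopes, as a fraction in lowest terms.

2119/5760

Favorable outcomes: !8 = 14833.
Total outcomes: 8! = 40320.
Probability = 14833/40320 = 2119/5760.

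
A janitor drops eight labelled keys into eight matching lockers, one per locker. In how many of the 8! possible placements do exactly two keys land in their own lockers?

Choose which 2 of the 8 are fixed: C(8,2) = 28.
The remaining 6 must be deranged: !6 = 265.
Total: 28 × 265 = 7420.

7420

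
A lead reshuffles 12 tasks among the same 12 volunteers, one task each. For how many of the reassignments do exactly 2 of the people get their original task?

Choose which 2 of the 12 are fixed: C(12,2) = 66.
The remaining 10 must be deranged: !10 = 1334961.
Total: 66 × 1334961 = 88107426.

88107426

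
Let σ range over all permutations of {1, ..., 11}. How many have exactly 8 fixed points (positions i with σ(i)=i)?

330

Pick the 8 fixed positions: C(11,8) = 165 ways.
The remaining 3 must be deranged: !3 = 2.
Total: 165 × 2 = 330.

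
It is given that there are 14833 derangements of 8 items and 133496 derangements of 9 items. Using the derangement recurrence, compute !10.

1334961

!10 = (10-1)·(!9 + !8) = 9·(133496 + 14833) = 9·148329 = 1334961.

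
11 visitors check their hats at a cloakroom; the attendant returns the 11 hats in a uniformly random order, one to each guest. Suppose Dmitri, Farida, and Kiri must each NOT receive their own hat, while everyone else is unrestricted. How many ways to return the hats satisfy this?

30078720

Let A_j be the event that the j-th constrained one is fixed. By inclusion-exclusion over the 3 events:
Σ_{j=0}^{3} (-1)^j C(3,j)(11-j)!
= C(3,0)·11! - C(3,1)·10! + C(3,2)·9! - C(3,3)·8!
= 39916800 - 10886400 + 1088640 - 40320
= 30078720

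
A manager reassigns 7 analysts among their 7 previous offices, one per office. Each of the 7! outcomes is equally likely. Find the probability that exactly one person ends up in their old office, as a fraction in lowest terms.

53/144

Favorable outcomes: C(7,1)·!6 = 7·265 = 1855.
Total outcomes: 7! = 5040.
Probability = 1855/5040 = 53/144.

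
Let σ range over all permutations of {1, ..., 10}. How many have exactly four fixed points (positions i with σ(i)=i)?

55650

Pick the 4 fixed positions: C(10,4) = 210 ways.
The remaining 6 must be deranged: !6 = 265.
Total: 210 × 265 = 55650.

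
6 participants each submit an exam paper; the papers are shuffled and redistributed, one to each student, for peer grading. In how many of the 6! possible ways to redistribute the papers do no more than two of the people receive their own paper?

Sum C(6,i)·!(6-i) for i = 0..2:
  i=0: C(6,0)·!6 = 1·265 = 265
  i=1: C(6,1)·!5 = 6·44 = 264
  i=2: C(6,2)·!4 = 15·9 = 135
Total = 664.

664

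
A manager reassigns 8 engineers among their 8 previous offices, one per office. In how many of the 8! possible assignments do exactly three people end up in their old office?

2464

Choose which 3 of the 8 are fixed: C(8,3) = 56.
The remaining 5 must be deranged: !5 = 44.
Total: 56 × 44 = 2464.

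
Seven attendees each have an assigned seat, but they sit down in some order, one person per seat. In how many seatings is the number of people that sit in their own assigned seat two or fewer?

4633

Sum C(7,i)·!(7-i) for i = 0..2:
  i=0: C(7,0)·!7 = 1·1854 = 1854
  i=1: C(7,1)·!6 = 7·265 = 1855
  i=2: C(7,2)·!5 = 21·44 = 924
Total = 4633.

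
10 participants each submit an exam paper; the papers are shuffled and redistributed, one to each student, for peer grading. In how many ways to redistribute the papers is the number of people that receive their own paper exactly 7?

240

Choose which 7 of the 10 are fixed: C(10,7) = 120.
The other 3 form a derangement: !3 = 2.
Total: 120 × 2 = 240.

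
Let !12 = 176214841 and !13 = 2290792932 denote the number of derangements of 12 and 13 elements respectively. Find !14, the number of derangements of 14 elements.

32071101049

!14 = (14-1)·(!13 + !12) = 13·(2290792932 + 176214841) = 13·2467007773 = 32071101049.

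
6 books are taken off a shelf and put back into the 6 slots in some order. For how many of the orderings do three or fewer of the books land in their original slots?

Sum C(6,i)·!(6-i) for i = 0..3:
  i=0: C(6,0)·!6 = 1·265 = 265
  i=1: C(6,1)·!5 = 6·44 = 264
  i=2: C(6,2)·!4 = 15·9 = 135
  i=3: C(6,3)·!3 = 20·2 = 40
Total = 704.

704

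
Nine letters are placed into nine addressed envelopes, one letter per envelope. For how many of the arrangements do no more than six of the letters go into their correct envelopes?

362843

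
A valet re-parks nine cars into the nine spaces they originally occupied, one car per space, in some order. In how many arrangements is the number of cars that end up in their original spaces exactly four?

5544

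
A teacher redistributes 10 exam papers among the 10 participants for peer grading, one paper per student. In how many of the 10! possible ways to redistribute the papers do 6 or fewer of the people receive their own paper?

3628514

Sum C(10,i)·!(10-i) for i = 0..6:
  i=0: C(10,0)·!10 = 1·1334961 = 1334961
  i=1: C(10,1)·!9 = 10·133496 = 1334960
  i=2: C(10,2)·!8 = 45·14833 = 667485
  i=3: C(10,3)·!7 = 120·1854 = 222480
  i=4: C(10,4)·!6 = 210·265 = 55650
  i=5: C(10,5)·!5 = 252·44 = 11088
  i=6: C(10,6)·!4 = 210·9 = 1890
Total = 3628514.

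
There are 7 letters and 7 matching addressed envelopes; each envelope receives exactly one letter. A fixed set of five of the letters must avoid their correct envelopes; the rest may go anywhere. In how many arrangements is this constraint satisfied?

2428

Inclusion-exclusion on the 5 forbidden self-matches:
Σ_{j=0}^{5} (-1)^j C(5,j)(7-j)!
= C(5,0)·7! - C(5,1)·6! + C(5,2)·5! - C(5,3)·4! + C(5,4)·3! - C(5,5)·2!
= 5040 - 3600 + 1200 - 240 + 30 - 2
= 2428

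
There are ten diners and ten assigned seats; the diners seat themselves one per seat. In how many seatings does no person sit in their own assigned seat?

The subfactorial !10 = [10!/e] (nearest integer).
10! = 3628800, and 3628800/e ≈ 1334960.92, so !10 = 1334961.

1334961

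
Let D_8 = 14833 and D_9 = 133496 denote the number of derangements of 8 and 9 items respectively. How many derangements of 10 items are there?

D_10 = (10-1)·(D_9 + D_8) = 9·(133496 + 14833) = 9·148329 = 1334961.

1334961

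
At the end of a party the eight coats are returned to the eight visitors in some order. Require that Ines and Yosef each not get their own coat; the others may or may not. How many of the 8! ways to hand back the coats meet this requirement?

30960

Inclusion-exclusion on the 2 forbidden self-matches:
Σ_{j=0}^{2} (-1)^j C(2,j)(8-j)!
= C(2,0)·8! - C(2,1)·7! + C(2,2)·6!
= 40320 - 10080 + 720
= 30960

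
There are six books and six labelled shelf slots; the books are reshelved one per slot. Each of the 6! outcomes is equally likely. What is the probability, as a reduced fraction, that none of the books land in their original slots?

53/144

Favorable outcomes: !6 = 265.
Total outcomes: 6! = 720.
Probability = 265/720 = 53/144.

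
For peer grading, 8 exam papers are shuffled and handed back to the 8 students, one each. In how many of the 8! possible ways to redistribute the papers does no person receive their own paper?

Use !n = (n-1)(!(n-1) + !(n-2)).
!8 = 7·(1854 + 265) = 7·2119 = 14833

14833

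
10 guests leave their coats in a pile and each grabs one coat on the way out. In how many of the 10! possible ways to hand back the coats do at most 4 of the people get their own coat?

3615536

Sum C(10,i)·!(10-i) for i = 0..4:
  i=0: C(10,0)·!10 = 1·1334961 = 1334961
  i=1: C(10,1)·!9 = 10·133496 = 1334960
  i=2: C(10,2)·!8 = 45·14833 = 667485
  i=3: C(10,3)·!7 = 120·1854 = 222480
  i=4: C(10,4)·!6 = 210·265 = 55650
Total = 3615536.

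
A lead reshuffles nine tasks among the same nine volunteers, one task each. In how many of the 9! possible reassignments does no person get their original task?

133496

!9 is the nearest integer to 9!/e.
9! = 362880, and 362880/e ≈ 133496.09, so !9 = 133496.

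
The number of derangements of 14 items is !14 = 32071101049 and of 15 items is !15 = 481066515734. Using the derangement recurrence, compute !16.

7697064251745

!16 = (16-1)·(!15 + !14) = 15·(481066515734 + 32071101049) = 15·513137616783 = 7697064251745.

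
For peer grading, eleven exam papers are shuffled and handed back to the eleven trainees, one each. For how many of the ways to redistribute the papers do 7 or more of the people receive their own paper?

3356

# with exactly i fixed is C(11,i)·!(11-i); sum over i=7..11:
  i=7: C(11,7)·!4 = 330·9 = 2970
  i=8: C(11,8)·!3 = 165·2 = 330
  i=9: C(11,9)·!2 = 55·1 = 55
  i=10: C(11,10)·!1 = 11·0 = 0
  i=11: C(11,11)·!0 = 1·1 = 1
Total = 3356.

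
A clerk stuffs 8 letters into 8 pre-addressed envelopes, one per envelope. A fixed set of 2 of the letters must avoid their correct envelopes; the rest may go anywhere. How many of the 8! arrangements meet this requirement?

30960

Inclusion-exclusion on the 2 forbidden self-matches:
Σ_{j=0}^{2} (-1)^j C(2,j)(8-j)!
= C(2,0)·8! - C(2,1)·7! + C(2,2)·6!
= 40320 - 10080 + 720
= 30960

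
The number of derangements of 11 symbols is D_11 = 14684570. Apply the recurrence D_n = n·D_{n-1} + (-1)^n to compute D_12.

176214841

D_12 = 12·14684570 + 1 = 176214841.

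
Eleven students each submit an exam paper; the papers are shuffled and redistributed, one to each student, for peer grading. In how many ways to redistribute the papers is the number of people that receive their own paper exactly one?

Choose which one of the 11 is fixed: C(11,1) = 11.
The remaining 10 must be deranged: !10 = 1334961.
Total: 11 × 1334961 = 14684571.

14684571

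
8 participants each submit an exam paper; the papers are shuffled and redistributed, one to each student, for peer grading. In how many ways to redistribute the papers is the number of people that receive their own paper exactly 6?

28

Choose which 6 of the 8 are fixed: C(8,6) = 28.
The other 2 form a derangement: !2 = 1.
Total: 28 × 1 = 28.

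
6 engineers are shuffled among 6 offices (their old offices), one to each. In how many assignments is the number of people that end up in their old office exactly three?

40

Pick the 3 fixed positions: C(6,3) = 20 ways.
The remaining 3 must be deranged: !3 = 2.
Total: 20 × 2 = 40.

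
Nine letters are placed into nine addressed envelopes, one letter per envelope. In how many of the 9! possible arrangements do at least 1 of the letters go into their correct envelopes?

Sum C(9,i)·!(9-i) for i = 1..9:
  i=1: C(9,1)·!8 = 9·14833 = 133497
  i=2: C(9,2)·!7 = 36·1854 = 66744
  i=3: C(9,3)·!6 = 84·265 = 22260
  i=4: C(9,4)·!5 = 126·44 = 5544
  i=5: C(9,5)·!4 = 126·9 = 1134
  i=6: C(9,6)·!3 = 84·2 = 168
  i=7: C(9,7)·!2 = 36·1 = 36
  i=8: C(9,8)·!1 = 9·0 = 0
  i=9: C(9,9)·!0 = 1·1 = 1
Total = 229384.

229384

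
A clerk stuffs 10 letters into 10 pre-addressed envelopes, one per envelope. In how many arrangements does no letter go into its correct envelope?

1334961

Recurrence: !10 = 10·!9 + (-1)^10.
!10 = 10·133496 + 1 = 1334961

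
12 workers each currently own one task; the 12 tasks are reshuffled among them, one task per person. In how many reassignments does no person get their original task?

176214841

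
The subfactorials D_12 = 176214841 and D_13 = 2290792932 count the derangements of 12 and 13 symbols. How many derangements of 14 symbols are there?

D_14 = (14-1)·(D_13 + D_12) = 13·(2290792932 + 176214841) = 13·2467007773 = 32071101049.

32071101049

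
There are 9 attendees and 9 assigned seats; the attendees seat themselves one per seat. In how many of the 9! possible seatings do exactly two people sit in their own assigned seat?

Choose which 2 of the 9 are fixed: C(9,2) = 36.
The other 7 form a derangement: !7 = 1854.
Total: 36 × 1854 = 66744.

66744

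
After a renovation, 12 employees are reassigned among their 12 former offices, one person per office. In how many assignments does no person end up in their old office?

Recurrence: !12 = 12·!11 + (-1)^12.
!12 = 12·14684570 + 1 = 176214841

176214841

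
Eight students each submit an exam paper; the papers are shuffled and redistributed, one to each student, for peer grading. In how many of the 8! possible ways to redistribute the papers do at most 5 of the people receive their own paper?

40291

Sum C(8,i)·!(8-i) for i = 0..5:
  i=0: C(8,0)·!8 = 1·14833 = 14833
  i=1: C(8,1)·!7 = 8·1854 = 14832
  i=2: C(8,2)·!6 = 28·265 = 7420
  i=3: C(8,3)·!5 = 56·44 = 2464
  i=4: C(8,4)·!4 = 70·9 = 630
  i=5: C(8,5)·!3 = 56·2 = 112
Total = 40291.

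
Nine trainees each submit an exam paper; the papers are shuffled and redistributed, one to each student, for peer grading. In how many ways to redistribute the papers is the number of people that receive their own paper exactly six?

168

Pick the 6 fixed positions: C(9,6) = 84 ways.
The remaining 3 must be deranged: !3 = 2.
Total: 84 × 2 = 168.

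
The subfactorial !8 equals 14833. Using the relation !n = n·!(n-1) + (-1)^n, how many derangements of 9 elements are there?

!9 = 9·14833 - 1 = 133496.

133496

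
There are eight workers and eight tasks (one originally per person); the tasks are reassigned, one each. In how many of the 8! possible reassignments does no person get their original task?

Use !n = n·!(n-1) + (-1)^n.
!8 = 8·1854 + 1 = 14833

14833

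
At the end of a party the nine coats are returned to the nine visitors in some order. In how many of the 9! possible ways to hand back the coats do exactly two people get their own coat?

66744

Choose which 2 of the 9 are fixed: C(9,2) = 36.
The remaining 7 must be deranged: !7 = 1854.
Total: 36 × 1854 = 66744.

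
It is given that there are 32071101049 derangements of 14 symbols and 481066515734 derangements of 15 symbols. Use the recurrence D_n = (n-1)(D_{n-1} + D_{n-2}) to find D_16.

7697064251745

D_16 = (16-1)·(D_15 + D_14) = 15·(481066515734 + 32071101049) = 15·513137616783 = 7697064251745.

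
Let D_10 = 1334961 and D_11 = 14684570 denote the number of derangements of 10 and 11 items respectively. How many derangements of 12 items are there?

176214841

D_12 = (12-1)·(D_11 + D_10) = 11·(14684570 + 1334961) = 11·16019531 = 176214841.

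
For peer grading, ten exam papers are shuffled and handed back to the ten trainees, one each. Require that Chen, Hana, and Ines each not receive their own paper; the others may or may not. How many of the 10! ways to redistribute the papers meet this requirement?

Let A_j be the event that the j-th constrained one is fixed. By inclusion-exclusion over the 3 events:
Σ_{j=0}^{3} (-1)^j C(3,j)(10-j)!
= C(3,0)·10! - C(3,1)·9! + C(3,2)·8! - C(3,3)·7!
= 3628800 - 1088640 + 120960 - 5040
= 2656080

2656080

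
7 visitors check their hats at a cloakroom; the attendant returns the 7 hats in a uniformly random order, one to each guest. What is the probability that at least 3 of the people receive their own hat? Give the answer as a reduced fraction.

407/5040

Favorable outcomes: Σ_{i≥3} C(7,i)·!(7-i) = 35·9 + 35·2 + 21·1 + 7·0 + 1·1 = 407.
Total outcomes: 7! = 5040.
Probability = 407/5040 = 407/5040.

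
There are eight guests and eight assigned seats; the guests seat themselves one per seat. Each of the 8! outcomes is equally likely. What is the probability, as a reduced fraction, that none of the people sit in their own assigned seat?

2119/5760

Favorable outcomes: !8 = 14833.
Total outcomes: 8! = 40320.
Probability = 14833/40320 = 2119/5760.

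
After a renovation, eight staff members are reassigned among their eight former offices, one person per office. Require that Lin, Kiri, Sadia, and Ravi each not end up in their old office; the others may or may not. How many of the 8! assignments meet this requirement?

24024

Let A_j be the event that the j-th constrained one is fixed. By inclusion-exclusion over the 4 events:
Σ_{j=0}^{4} (-1)^j C(4,j)(8-j)!
= C(4,0)·8! - C(4,1)·7! + C(4,2)·6! - C(4,3)·5! + C(4,4)·4!
= 40320 - 20160 + 4320 - 480 + 24
= 24024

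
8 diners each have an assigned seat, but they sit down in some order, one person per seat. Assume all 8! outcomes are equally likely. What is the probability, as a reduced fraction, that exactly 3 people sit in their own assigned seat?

11/180

Favorable outcomes: C(8,3)·!5 = 56·44 = 2464.
Total outcomes: 8! = 40320.
Probability = 2464/40320 = 11/180.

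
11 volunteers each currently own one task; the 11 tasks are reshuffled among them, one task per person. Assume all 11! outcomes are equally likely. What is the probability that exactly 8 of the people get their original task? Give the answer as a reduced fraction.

Favorable outcomes: C(11,8)·!3 = 165·2 = 330.
Total outcomes: 11! = 39916800.
Probability = 330/39916800 = 1/120960.

1/120960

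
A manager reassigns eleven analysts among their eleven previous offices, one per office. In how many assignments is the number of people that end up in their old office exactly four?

611820

Pick the 4 fixed positions: C(11,4) = 330 ways.
The remaining 7 must be deranged: !7 = 1854.
Total: 330 × 1854 = 611820.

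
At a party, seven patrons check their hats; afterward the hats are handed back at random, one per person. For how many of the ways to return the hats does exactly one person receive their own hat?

Pick the single fixed position: C(7,1) = 7 ways.
The other 6 form a derangement: !6 = 265.
Total: 7 × 265 = 1855.

1855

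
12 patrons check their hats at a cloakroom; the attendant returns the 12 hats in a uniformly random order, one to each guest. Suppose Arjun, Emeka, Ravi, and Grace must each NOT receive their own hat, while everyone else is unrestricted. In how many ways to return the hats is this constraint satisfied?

Let A_j be the event that the j-th constrained one is fixed. By inclusion-exclusion over the 4 events:
Σ_{j=0}^{4} (-1)^j C(4,j)(12-j)!
= C(4,0)·12! - C(4,1)·11! + C(4,2)·10! - C(4,3)·9! + C(4,4)·8!
= 479001600 - 159667200 + 21772800 - 1451520 + 40320
= 339696000

339696000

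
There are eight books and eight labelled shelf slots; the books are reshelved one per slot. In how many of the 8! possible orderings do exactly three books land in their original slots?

Pick the 3 fixed positions: C(8,3) = 56 ways.
The other 5 form a derangement: !5 = 44.
Total: 56 × 44 = 2464.

2464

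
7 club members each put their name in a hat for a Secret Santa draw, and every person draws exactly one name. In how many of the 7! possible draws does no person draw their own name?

The subfactorial !7 = [7!/e] (nearest integer).
7! = 5040, and 5040/e ≈ 1854.11, so !7 = 1854.

1854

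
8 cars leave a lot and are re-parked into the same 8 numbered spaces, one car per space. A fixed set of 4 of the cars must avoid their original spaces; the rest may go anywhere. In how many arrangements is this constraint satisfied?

24024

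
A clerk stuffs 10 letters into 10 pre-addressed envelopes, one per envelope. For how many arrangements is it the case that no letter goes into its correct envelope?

!10 is the nearest integer to 10!/e.
10! = 3628800, and 3628800/e ≈ 1334960.92, so !10 = 1334961.

1334961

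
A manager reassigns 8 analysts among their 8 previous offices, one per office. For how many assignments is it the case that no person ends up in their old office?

14833

Use !n = n·!(n-1) + (-1)^n.
!8 = 8·1854 + 1 = 14833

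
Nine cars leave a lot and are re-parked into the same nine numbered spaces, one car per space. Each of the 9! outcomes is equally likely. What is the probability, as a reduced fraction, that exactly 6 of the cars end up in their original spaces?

1/2160

Favorable outcomes: C(9,6)·!3 = 84·2 = 168.
Total outcomes: 9! = 362880.
Probability = 168/362880 = 1/2160.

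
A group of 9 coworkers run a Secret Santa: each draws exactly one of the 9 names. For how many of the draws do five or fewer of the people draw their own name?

362675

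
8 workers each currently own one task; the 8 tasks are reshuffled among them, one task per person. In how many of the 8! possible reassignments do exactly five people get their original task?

112

Choose which 5 of the 8 are fixed: C(8,5) = 56.
The remaining 3 must be deranged: !3 = 2.
Total: 56 × 2 = 112.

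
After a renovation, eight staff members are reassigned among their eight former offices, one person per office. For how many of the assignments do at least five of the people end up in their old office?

141

Sum C(8,i)·!(8-i) for i = 5..8:
  i=5: C(8,5)·!3 = 56·2 = 112
  i=6: C(8,6)·!2 = 28·1 = 28
  i=7: C(8,7)·!1 = 8·0 = 0
  i=8: C(8,8)·!0 = 1·1 = 1
Total = 141.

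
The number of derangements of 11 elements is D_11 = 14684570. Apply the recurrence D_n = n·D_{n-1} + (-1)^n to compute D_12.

D_12 = 12·14684570 + 1 = 176214841.

176214841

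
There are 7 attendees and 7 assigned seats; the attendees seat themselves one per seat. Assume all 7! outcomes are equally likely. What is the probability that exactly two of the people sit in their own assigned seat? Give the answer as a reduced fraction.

Favorable outcomes: C(7,2)·!5 = 21·44 = 924.
Total outcomes: 7! = 5040.
Probability = 924/5040 = 11/60.

11/60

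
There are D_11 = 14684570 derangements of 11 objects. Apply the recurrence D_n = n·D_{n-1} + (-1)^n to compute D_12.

D_12 = 12·14684570 + 1 = 176214841.

176214841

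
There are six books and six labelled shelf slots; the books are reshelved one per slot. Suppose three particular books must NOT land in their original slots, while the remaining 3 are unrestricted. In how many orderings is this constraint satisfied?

Let A_j be the event that the j-th constrained one is fixed. By inclusion-exclusion over the 3 events:
Σ_{j=0}^{3} (-1)^j C(3,j)(6-j)!
= C(3,0)·6! - C(3,1)·5! + C(3,2)·4! - C(3,3)·3!
= 720 - 360 + 72 - 6
= 426

426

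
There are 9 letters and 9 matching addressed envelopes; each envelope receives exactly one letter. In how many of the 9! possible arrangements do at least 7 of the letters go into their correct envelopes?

37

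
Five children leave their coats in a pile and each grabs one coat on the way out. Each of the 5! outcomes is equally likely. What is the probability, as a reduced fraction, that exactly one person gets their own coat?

3/8

Favorable outcomes: C(5,1)·!4 = 5·9 = 45.
Total outcomes: 5! = 120.
Probability = 45/120 = 3/8.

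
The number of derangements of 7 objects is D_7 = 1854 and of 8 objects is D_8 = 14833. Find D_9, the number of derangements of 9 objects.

D_9 = (9-1)·(D_8 + D_7) = 8·(14833 + 1854) = 8·16687 = 133496.

133496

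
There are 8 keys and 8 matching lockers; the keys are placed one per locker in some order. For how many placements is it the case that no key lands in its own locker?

14833

By inclusion-exclusion, !8 = Σ (-1)^k · 8!/k! for k=0..8
= 8! - 8!/1! + 8!/2! - 8!/3! + 8!/4! - 8!/5! + 8!/6! - 8!/7! + 8!/8!
= 40320 - 40320 + 20160 - 6720 + 1680 - 336 + 56 - 8 + 1
= 14833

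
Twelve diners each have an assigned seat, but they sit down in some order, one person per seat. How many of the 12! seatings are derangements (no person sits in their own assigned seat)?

176214841

Recurrence: !12 = 12·!11 + (-1)^12.
!12 = 12·14684570 + 1 = 176214841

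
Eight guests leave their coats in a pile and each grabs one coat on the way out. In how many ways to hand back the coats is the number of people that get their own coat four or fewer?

40179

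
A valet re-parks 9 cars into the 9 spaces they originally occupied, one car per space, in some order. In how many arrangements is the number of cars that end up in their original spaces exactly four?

Pick the 4 fixed positions: C(9,4) = 126 ways.
The remaining 5 must be deranged: !5 = 44.
Total: 126 × 44 = 5544.

5544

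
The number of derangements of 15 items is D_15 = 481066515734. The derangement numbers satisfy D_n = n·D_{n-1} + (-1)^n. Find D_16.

7697064251745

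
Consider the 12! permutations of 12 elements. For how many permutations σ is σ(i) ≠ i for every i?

!12 = 12! · Σ_{k=0}^{12} (-1)^k/k!
= 12! - 12!/1! + 12!/2! - 12!/3! + 12!/4! - 12!/5! + 12!/6! - 12!/7! + 12!/8! - 12!/9! + 12!/10! - 12!/11! + 12!/12!
= 479001600 - 479001600 + 239500800 - 79833600 + 19958400 - 3991680 + 665280 - 95040 + 11880 - 1320 + 132 - 12 + 1
= 176214841

176214841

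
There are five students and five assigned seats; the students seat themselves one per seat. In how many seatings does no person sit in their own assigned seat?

44

!5 = 5! · Σ_{k=0}^{5} (-1)^k/k!
= 5! - 5!/1! + 5!/2! - 5!/3! + 5!/4! - 5!/5!
= 120 - 120 + 60 - 20 + 5 - 1
= 44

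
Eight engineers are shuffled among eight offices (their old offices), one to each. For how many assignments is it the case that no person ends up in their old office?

By inclusion-exclusion, !8 = Σ (-1)^k · 8!/k! for k=0..8
= 8! - 8!/1! + 8!/2! - 8!/3! + 8!/4! - 8!/5! + 8!/6! - 8!/7! + 8!/8!
= 40320 - 40320 + 20160 - 6720 + 1680 - 336 + 56 - 8 + 1
= 14833

14833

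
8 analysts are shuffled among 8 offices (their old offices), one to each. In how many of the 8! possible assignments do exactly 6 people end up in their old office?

28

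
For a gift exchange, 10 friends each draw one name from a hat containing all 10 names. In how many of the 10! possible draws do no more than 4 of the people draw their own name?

Sum C(10,i)·!(10-i) for i = 0..4:
  i=0: C(10,0)·!10 = 1·1334961 = 1334961
  i=1: C(10,1)·!9 = 10·133496 = 1334960
  i=2: C(10,2)·!8 = 45·14833 = 667485
  i=3: C(10,3)·!7 = 120·1854 = 222480
  i=4: C(10,4)·!6 = 210·265 = 55650
Total = 3615536.

3615536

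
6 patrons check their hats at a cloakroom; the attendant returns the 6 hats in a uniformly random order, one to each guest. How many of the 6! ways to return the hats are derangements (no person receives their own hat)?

Use !n = (n-1)(!(n-1) + !(n-2)).
!6 = 5·(44 + 9) = 5·53 = 265

265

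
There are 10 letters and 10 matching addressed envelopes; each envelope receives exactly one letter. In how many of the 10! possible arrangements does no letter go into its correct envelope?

1334961

!10 = 10! · Σ_{k=0}^{10} (-1)^k/k!
= 10! - 10!/1! + 10!/2! - 10!/3! + 10!/4! - 10!/5! + 10!/6! - 10!/7! + 10!/8! - 10!/9! + 10!/10!
= 3628800 - 3628800 + 1814400 - 604800 + 151200 - 30240 + 5040 - 720 + 90 - 10 + 1
= 1334961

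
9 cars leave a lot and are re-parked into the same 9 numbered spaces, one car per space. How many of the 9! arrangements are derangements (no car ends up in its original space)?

133496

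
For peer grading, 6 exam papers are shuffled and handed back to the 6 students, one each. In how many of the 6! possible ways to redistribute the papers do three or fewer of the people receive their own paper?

704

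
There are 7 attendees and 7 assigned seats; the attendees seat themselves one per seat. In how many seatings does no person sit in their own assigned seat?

1854

The subfactorial !7 = [7!/e] (nearest integer).
7! = 5040, and 5040/e ≈ 1854.11, so !7 = 1854.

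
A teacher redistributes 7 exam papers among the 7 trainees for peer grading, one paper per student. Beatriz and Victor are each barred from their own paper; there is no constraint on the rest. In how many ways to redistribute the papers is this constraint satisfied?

Inclusion-exclusion on the 2 forbidden self-matches:
Σ_{j=0}^{2} (-1)^j C(2,j)(7-j)!
= C(2,0)·7! - C(2,1)·6! + C(2,2)·5!
= 5040 - 1440 + 120
= 3720

3720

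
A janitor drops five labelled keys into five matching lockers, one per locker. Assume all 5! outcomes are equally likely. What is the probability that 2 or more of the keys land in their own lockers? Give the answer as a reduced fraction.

31/120

Favorable outcomes: Σ_{i≥2} C(5,i)·!(5-i) = 10·2 + 10·1 + 5·0 + 1·1 = 31.
Total outcomes: 5! = 120.
Probability = 31/120 = 31/120.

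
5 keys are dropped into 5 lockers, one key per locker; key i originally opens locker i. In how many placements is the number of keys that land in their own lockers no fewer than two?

Sum C(5,i)·!(5-i) for i = 2..5:
  i=2: C(5,2)·!3 = 10·2 = 20
  i=3: C(5,3)·!2 = 10·1 = 10
  i=4: C(5,4)·!1 = 5·0 = 0
  i=5: C(5,5)·!0 = 1·1 = 1
Total = 31.

31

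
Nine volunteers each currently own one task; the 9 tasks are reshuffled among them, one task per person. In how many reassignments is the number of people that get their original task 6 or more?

# with exactly i fixed is C(9,i)·!(9-i); sum over i=6..9:
  i=6: C(9,6)·!3 = 84·2 = 168
  i=7: C(9,7)·!2 = 36·1 = 36
  i=8: C(9,8)·!1 = 9·0 = 0
  i=9: C(9,9)·!0 = 1·1 = 1
Total = 205.

205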